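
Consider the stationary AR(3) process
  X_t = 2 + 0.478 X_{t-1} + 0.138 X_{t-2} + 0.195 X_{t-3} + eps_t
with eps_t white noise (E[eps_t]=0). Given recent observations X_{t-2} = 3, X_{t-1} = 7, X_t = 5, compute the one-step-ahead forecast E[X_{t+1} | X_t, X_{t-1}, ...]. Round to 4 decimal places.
E[X_{t+1} \mid \mathcal F_t] = 5.9410

For an AR(p) model X_t = c + sum_i phi_i X_{t-i} + eps_t, the
one-step-ahead conditional mean is
  E[X_{t+1} | X_t, ...] = c + sum_i phi_i X_{t+1-i}.
Substitute known values:
  E[X_{t+1} | ...] = 2 + (0.478) * (5) + (0.138) * (7) + (0.195) * (3)
                   = 5.9410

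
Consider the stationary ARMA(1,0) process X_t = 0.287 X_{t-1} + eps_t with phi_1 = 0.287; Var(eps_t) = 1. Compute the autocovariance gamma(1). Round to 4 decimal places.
\gamma(1) = 0.3128

Multiply the model equation by X_{t-k} and take expectations. With theta_0 = psi_0 = 1 and psi_j the MA(infinity) weights, this gives
  gamma(k) - sum_i phi_i gamma(k-i) = c_k,
  c_k = sigma^2 * sum_{j=k..q} theta_j psi_{j-k}   (c_k = 0 for k > q),
using gamma(-m) = gamma(m).
Pure AR (q = 0): c_0 = sigma^2 = 1, c_k = 0 for k >= 1.
Equations for k = 0 and k = 1 (AR order 1):
  gamma(0) = phi_1 gamma(1) + c_0
  gamma(1) = phi_1 gamma(0) + c_1
Substituting the second into the first: gamma(0) (1 - phi_1^2) = c_0 + phi_1 c_1, so
  gamma(0) = c_0 / (1 - phi_1^2) = 1 / (1 - (0.287)^2) = 1 / 0.917631 = 1.089763.
  gamma(1) = phi_1 gamma(0) = (0.287)(1.089763) = 0.312762.
Therefore gamma(1) = 0.3128 (to 4 decimal places).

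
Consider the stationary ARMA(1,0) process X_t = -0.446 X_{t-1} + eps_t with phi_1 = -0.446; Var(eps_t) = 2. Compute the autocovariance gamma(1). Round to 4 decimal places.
\gamma(1) = -1.1135

Multiply the model equation by X_{t-k} and take expectations. With theta_0 = psi_0 = 1 and psi_j the MA(infinity) weights, this gives
  gamma(k) - sum_i phi_i gamma(k-i) = c_k,
  c_k = sigma^2 * sum_{j=k..q} theta_j psi_{j-k}   (c_k = 0 for k > q),
using gamma(-m) = gamma(m).
Pure AR (q = 0): c_0 = sigma^2 = 2, c_k = 0 for k >= 1.
Equations for k = 0 and k = 1 (AR order 1):
  gamma(0) = phi_1 gamma(1) + c_0
  gamma(1) = phi_1 gamma(0) + c_1
Substituting the second into the first: gamma(0) (1 - phi_1^2) = c_0 + phi_1 c_1, so
  gamma(0) = c_0 / (1 - phi_1^2) = 2 / (1 - (-0.446)^2) = 2 / 0.801084 = 2.496617.
  gamma(1) = phi_1 gamma(0) = (-0.446)(2.496617) = -1.113491.
Therefore gamma(1) = -1.1135 (to 4 decimal places).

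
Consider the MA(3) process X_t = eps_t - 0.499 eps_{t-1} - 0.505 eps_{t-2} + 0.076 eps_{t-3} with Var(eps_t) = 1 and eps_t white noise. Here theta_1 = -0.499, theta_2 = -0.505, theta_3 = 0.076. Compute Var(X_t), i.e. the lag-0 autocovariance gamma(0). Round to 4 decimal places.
\gamma(0) = 1.5098

For an MA(q) process X_t = eps_t + sum_i theta_i eps_{t-i} with
Var(eps_t) = sigma^2, the variance is
  gamma(0) = sigma^2 * (1 + sum_i theta_i^2).
  sum_i theta_i^2 = (-0.499)^2 + (-0.505)^2 + (0.076)^2 = 0.249001 + 0.255025 + 0.005776 = 0.509802.
  gamma(0) = 1 * (1 + 0.509802) = 1 * 1.509802 = 1.509802, which rounds to 1.5098.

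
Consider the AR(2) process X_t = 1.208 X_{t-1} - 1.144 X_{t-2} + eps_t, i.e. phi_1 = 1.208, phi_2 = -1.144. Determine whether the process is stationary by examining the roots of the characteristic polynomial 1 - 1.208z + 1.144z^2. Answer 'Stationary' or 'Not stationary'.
\text{Not stationary}

The AR(p) characteristic polynomial is P(z) = 1 - 1.208z + 1.144z^2.
Stationarity requires all roots to lie outside the unit circle, i.e. |z| > 1 for every root.
Set 1 + (-1.208) z + (1.144) z^2 = 0, i.e. a z^2 + b z + c = 0 with a = 1.144, b = -1.208, c = 1.
Discriminant D = b^2 - 4ac = (-1.208)^2 - 4*(1.144)*1 = 1.459264 - (4.576) = -3.116736.
D < 0, so the roots are the complex-conjugate pair z = (-b +/- i sqrt(-D)) / (2a) = 0.528 +/- 0.7716i.
For a conjugate pair |z|^2 = z * conj(z) = (product of roots) = c/a = 1/(1.144) = 0.874126, so |z| = sqrt(0.874126) = 0.9349 for both roots.
Moduli of all roots: 0.9349, 0.9349.
All moduli strictly greater than 1? No.
Verdict: Not stationary.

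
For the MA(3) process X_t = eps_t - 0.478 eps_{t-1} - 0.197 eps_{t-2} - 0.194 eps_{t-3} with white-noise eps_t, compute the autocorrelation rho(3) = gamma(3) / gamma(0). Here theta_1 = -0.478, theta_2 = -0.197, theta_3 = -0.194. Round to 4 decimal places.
\rho(3) = -0.1487

For an MA(q) process with theta_0 = 1, the autocovariance is
  gamma(k) = sigma^2 * sum_{i=0..q-k} theta_i * theta_{i+k},
and rho(k) = gamma(k) / gamma(0). Sigma^2 cancels.
  numerator   = (1)*(-0.194) = -0.194.
  denominator = (1)^2 + (-0.478)^2 + (-0.197)^2 + (-0.194)^2 = 1.304929.
  rho(3) = -0.194 / 1.304929 = -0.1487.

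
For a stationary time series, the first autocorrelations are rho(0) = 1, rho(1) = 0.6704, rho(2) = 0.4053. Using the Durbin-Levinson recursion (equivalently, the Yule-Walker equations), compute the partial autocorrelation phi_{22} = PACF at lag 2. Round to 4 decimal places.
\phi_{22} = -0.0802

The PACF at lag k is phi_{kk}, the last component of the solution
to the Yule-Walker system G_k phi = r_k where
  (G_k)_{ij} = rho(|i - j|), (r_k)_i = rho(i), i,j = 1..k.
Equivalently, Durbin-Levinson gives phi_{kk} iteratively:
  phi_{11} = rho(1)
  phi_{kk} = [rho(k) - sum_{j=1..k-1} phi_{k-1,j} rho(k-j)]
            / [1 - sum_{j=1..k-1} phi_{k-1,j} rho(j)],
  phi_{k,j} = phi_{k-1,j} - phi_{kk} phi_{k-1,k-j},  j = 1..k-1.
Step k = 1:
  phi_11 = rho(1) = 0.6704.
Step k = 2:
  phi_22 = [rho(2) - phi_11 rho(1)] / [1 - phi_11 rho(1)] = [0.4053 - (0.6704)(0.6704)] / [1 - (0.6704)(0.6704)]
         = -0.04413616 / 0.55056384 = -0.0802.
Therefore phi_{22} = -0.0802.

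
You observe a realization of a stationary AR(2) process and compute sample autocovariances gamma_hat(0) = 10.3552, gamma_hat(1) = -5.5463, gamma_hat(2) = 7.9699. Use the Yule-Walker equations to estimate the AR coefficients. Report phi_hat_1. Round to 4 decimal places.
\hat\phi_{1} = -0.1730

The Yule-Walker equations for an AR(p) process read, in matrix form,
  Gamma_p phi = r_p,   with   (Gamma_p)_{ij} = gamma(|i - j|),
                       (r_p)_i = gamma(i),   i,j = 1..p.
Substitute the sample gammas (Toeplitz matrix and right-hand side of size 2):
  Gamma_p = [[10.3552, -5.5463], [-5.5463, 10.3552]]
  r_p     = [-5.5463, 7.9699]
Written out:
  10.3552 phi_1 - 5.5463 phi_2 = -5.5463
  -5.5463 phi_1 + 10.3552 phi_2 = 7.9699
Solve by Cramer's rule:
  det = gamma(0)^2 - gamma(1)^2 = (10.3552)^2 - (-5.5463)^2 = 107.23016704 - 30.76144369 = 76.46872335
  phi_hat_1 = [gamma(1) gamma(0) - gamma(1) gamma(2)] / det = [(-5.5463)(10.3552) - (-5.5463)(7.9699)] / 76.46872335 = -13.22958939 / 76.46872335 = -0.173
  phi_hat_2 = [gamma(0) gamma(2) - gamma(1)^2] / det = [(10.3552)(7.9699) - (-5.5463)^2] / 76.46872335 = 51.76846479 / 76.46872335 = 0.677
So phi_hat = [-0.1730, 0.6770].
Therefore phi_hat_1 = -0.1730.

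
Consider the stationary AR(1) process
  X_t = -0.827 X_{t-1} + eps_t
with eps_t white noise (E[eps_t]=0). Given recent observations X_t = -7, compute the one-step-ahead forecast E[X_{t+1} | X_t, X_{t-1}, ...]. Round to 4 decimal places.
E[X_{t+1} \mid \mathcal F_t] = 5.7890

For an AR(p) model X_t = c + sum_i phi_i X_{t-i} + eps_t, the
one-step-ahead conditional mean is
  E[X_{t+1} | X_t, ...] = c + sum_i phi_i X_{t+1-i}.
Substitute known values:
  E[X_{t+1} | ...] = (-0.827) * (-7)
                   = 5.7890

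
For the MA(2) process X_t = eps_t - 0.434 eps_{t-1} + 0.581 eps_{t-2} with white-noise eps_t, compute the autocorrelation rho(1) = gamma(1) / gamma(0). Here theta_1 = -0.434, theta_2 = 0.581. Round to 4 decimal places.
\rho(1) = -0.4497

For an MA(q) process with theta_0 = 1, the autocovariance is
  gamma(k) = sigma^2 * sum_{i=0..q-k} theta_i * theta_{i+k},
and rho(k) = gamma(k) / gamma(0). Sigma^2 cancels.
  numerator   = (1)*(-0.434) + (-0.434)*(0.581) = -0.686154.
  denominator = (1)^2 + (-0.434)^2 + (0.581)^2 = 1.525917.
  rho(1) = -0.686154 / 1.525917 = -0.4497.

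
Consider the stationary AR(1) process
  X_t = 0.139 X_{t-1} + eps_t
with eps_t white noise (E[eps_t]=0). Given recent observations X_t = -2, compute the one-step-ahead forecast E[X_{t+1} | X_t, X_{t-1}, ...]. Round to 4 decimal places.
E[X_{t+1} \mid \mathcal F_t] = -0.2780

For an AR(p) model X_t = c + sum_i phi_i X_{t-i} + eps_t, the
one-step-ahead conditional mean is
  E[X_{t+1} | X_t, ...] = c + sum_i phi_i X_{t+1-i}.
Substitute known values:
  E[X_{t+1} | ...] = (0.139) * (-2)
                   = -0.2780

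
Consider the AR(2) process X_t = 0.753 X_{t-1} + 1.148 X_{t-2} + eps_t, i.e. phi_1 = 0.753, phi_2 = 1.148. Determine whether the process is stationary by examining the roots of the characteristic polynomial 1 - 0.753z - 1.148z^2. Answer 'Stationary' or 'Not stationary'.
\text{Not stationary}

The AR(p) characteristic polynomial is P(z) = 1 - 0.753z - 1.148z^2.
Stationarity requires all roots to lie outside the unit circle, i.e. |z| > 1 for every root.
Set 1 + (-0.753) z + (-1.148) z^2 = 0, i.e. a z^2 + b z + c = 0 with a = -1.148, b = -0.753, c = 1.
Discriminant D = b^2 - 4ac = (-0.753)^2 - 4*(-1.148)*1 = 0.567009 - (-4.592) = 5.159009.
D >= 0, so the roots are real: z = (-b +/- sqrt(D)) / (2a) = (0.753 +/- 2.271345) / (-2.296).
  z_1 = (0.753 + 2.271345) / (-2.296) = -1.3172,   |z_1| = 1.3172.
  z_2 = (0.753 - 2.271345) / (-2.296) = 0.6613,   |z_2| = 0.6613.
Moduli of all roots: 1.3172, 0.6613.
All moduli strictly greater than 1? No.
Verdict: Not stationary.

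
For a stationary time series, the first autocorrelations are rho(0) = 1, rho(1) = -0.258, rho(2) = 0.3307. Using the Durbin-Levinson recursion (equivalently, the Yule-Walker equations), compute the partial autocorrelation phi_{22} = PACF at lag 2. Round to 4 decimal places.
\phi_{22} = 0.2830

The PACF at lag k is phi_{kk}, the last component of the solution
to the Yule-Walker system G_k phi = r_k where
  (G_k)_{ij} = rho(|i - j|), (r_k)_i = rho(i), i,j = 1..k.
Equivalently, Durbin-Levinson gives phi_{kk} iteratively:
  phi_{11} = rho(1)
  phi_{kk} = [rho(k) - sum_{j=1..k-1} phi_{k-1,j} rho(k-j)]
            / [1 - sum_{j=1..k-1} phi_{k-1,j} rho(j)],
  phi_{k,j} = phi_{k-1,j} - phi_{kk} phi_{k-1,k-j},  j = 1..k-1.
Step k = 1:
  phi_11 = rho(1) = -0.258.
Step k = 2:
  phi_22 = [rho(2) - phi_11 rho(1)] / [1 - phi_11 rho(1)] = [0.3307 - (-0.258)(-0.258)] / [1 - (-0.258)(-0.258)]
         = 0.264136 / 0.933436 = 0.283.
Therefore phi_{22} = 0.2830.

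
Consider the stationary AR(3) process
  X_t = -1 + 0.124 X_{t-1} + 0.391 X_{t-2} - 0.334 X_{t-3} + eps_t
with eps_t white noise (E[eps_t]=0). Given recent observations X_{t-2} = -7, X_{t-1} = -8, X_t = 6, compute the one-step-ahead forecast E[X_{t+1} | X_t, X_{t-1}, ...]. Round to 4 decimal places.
E[X_{t+1} \mid \mathcal F_t] = -1.0460

For an AR(p) model X_t = c + sum_i phi_i X_{t-i} + eps_t, the
one-step-ahead conditional mean is
  E[X_{t+1} | X_t, ...] = c + sum_i phi_i X_{t+1-i}.
Substitute known values:
  E[X_{t+1} | ...] = -1 + (0.124) * (6) + (0.391) * (-8) + (-0.334) * (-7)
                   = -1.0460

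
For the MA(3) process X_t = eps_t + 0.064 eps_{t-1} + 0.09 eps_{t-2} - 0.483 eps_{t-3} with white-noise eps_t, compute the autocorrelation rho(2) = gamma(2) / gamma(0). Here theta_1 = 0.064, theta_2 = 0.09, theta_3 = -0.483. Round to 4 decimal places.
\rho(2) = 0.0474

For an MA(q) process with theta_0 = 1, the autocovariance is
  gamma(k) = sigma^2 * sum_{i=0..q-k} theta_i * theta_{i+k},
and rho(k) = gamma(k) / gamma(0). Sigma^2 cancels.
  numerator   = (1)*(0.09) + (0.064)*(-0.483) = 0.059088.
  denominator = (1)^2 + (0.064)^2 + (0.09)^2 + (-0.483)^2 = 1.245485.
  rho(2) = 0.059088 / 1.245485 = 0.0474.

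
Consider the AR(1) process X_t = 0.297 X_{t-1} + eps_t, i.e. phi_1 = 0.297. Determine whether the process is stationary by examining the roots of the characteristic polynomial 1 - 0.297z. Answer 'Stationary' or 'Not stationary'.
\text{Stationary}

The AR(p) characteristic polynomial is P(z) = 1 - 0.297z.
Stationarity requires all roots to lie outside the unit circle, i.e. |z| > 1 for every root.
This is linear in z: 1 + (-0.297) z = 0  =>  z = -1/(-0.297) = 3.367003,  |z| = 3.367003.
Moduli of all roots: 3.3670.
All moduli strictly greater than 1? Yes.
Verdict: Stationary.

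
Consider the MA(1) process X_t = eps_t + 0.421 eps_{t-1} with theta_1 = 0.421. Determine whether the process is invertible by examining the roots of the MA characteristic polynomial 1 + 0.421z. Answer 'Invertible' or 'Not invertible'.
\text{Invertible}

The MA(q) characteristic polynomial is P(z) = 1 + 0.421z.
Invertibility requires all roots to lie outside the unit circle, i.e. |z| > 1 for every root.
This is linear in z: 1 + (0.421) z = 0  =>  z = -1/(0.421) = -2.375297,  |z| = 2.375297.
Moduli of all roots: 2.3753.
All moduli strictly greater than 1? Yes.
Verdict: Invertible.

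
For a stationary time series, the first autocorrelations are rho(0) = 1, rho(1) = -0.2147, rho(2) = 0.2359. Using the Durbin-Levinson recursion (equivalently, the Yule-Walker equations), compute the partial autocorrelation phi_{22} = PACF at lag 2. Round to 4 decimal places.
\phi_{22} = 0.1990

The PACF at lag k is phi_{kk}, the last component of the solution
to the Yule-Walker system G_k phi = r_k where
  (G_k)_{ij} = rho(|i - j|), (r_k)_i = rho(i), i,j = 1..k.
Equivalently, Durbin-Levinson gives phi_{kk} iteratively:
  phi_{11} = rho(1)
  phi_{kk} = [rho(k) - sum_{j=1..k-1} phi_{k-1,j} rho(k-j)]
            / [1 - sum_{j=1..k-1} phi_{k-1,j} rho(j)],
  phi_{k,j} = phi_{k-1,j} - phi_{kk} phi_{k-1,k-j},  j = 1..k-1.
Step k = 1:
  phi_11 = rho(1) = -0.2147.
Step k = 2:
  phi_22 = [rho(2) - phi_11 rho(1)] / [1 - phi_11 rho(1)] = [0.2359 - (-0.2147)(-0.2147)] / [1 - (-0.2147)(-0.2147)]
         = 0.18980391 / 0.95390391 = 0.199.
Therefore phi_{22} = 0.1990.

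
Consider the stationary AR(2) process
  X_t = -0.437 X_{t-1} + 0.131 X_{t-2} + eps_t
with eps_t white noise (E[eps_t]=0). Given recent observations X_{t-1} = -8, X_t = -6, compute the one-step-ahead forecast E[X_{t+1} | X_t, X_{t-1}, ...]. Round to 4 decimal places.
E[X_{t+1} \mid \mathcal F_t] = 1.5740

For an AR(p) model X_t = c + sum_i phi_i X_{t-i} + eps_t, the
one-step-ahead conditional mean is
  E[X_{t+1} | X_t, ...] = c + sum_i phi_i X_{t+1-i}.
Substitute known values:
  E[X_{t+1} | ...] = (-0.437) * (-6) + (0.131) * (-8)
                   = 1.5740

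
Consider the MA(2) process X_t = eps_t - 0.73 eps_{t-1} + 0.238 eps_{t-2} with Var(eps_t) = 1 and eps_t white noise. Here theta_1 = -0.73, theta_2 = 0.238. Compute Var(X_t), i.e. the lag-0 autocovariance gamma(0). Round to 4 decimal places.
\gamma(0) = 1.5895

For an MA(q) process X_t = eps_t + sum_i theta_i eps_{t-i} with
Var(eps_t) = sigma^2, the variance is
  gamma(0) = sigma^2 * (1 + sum_i theta_i^2).
  sum_i theta_i^2 = (-0.73)^2 + (0.238)^2 = 0.5329 + 0.056644 = 0.589544.
  gamma(0) = 1 * (1 + 0.589544) = 1 * 1.589544 = 1.589544, which rounds to 1.5895.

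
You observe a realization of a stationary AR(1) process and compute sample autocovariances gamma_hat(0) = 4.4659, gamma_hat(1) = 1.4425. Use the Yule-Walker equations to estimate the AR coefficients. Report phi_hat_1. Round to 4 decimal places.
\hat\phi_{1} = 0.3230

The Yule-Walker equations for an AR(p) process read, in matrix form,
  Gamma_p phi = r_p,   with   (Gamma_p)_{ij} = gamma(|i - j|),
                       (r_p)_i = gamma(i),   i,j = 1..p.
Substitute the sample gammas (Toeplitz matrix and right-hand side of size 1):
  Gamma_p = [[4.4659]]
  r_p     = [1.4425]
With p = 1 this is the single equation gamma(0) phi_1 = gamma(1):
  phi_hat_1 = gamma(1) / gamma(0) = 1.4425 / 4.4659 = 0.3230.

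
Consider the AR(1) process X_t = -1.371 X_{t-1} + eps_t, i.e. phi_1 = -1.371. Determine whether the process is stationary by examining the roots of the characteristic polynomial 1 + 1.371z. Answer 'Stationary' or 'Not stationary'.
\text{Not stationary}

The AR(p) characteristic polynomial is P(z) = 1 + 1.371z.
Stationarity requires all roots to lie outside the unit circle, i.e. |z| > 1 for every root.
This is linear in z: 1 + (1.371) z = 0  =>  z = -1/(1.371) = -0.729395,  |z| = 0.729395.
Moduli of all roots: 0.7294.
All moduli strictly greater than 1? No.
Verdict: Not stationary.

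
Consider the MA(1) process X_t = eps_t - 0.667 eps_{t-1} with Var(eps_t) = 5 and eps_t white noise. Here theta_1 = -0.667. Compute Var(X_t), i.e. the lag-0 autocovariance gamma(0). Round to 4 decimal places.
\gamma(0) = 7.2244

For an MA(q) process X_t = eps_t + sum_i theta_i eps_{t-i} with
Var(eps_t) = sigma^2, the variance is
  gamma(0) = sigma^2 * (1 + sum_i theta_i^2).
  sum_i theta_i^2 = (-0.667)^2 = 0.444889.
  gamma(0) = 5 * (1 + 0.444889) = 5 * 1.444889 = 7.224445, which rounds to 7.2244.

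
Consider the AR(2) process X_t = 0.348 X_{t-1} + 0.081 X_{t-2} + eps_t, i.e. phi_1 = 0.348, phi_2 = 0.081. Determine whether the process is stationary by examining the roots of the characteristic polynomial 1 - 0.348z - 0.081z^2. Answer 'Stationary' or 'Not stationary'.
\text{Stationary}

The AR(p) characteristic polynomial is P(z) = 1 - 0.348z - 0.081z^2.
Stationarity requires all roots to lie outside the unit circle, i.e. |z| > 1 for every root.
Set 1 + (-0.348) z + (-0.081) z^2 = 0, i.e. a z^2 + b z + c = 0 with a = -0.081, b = -0.348, c = 1.
Discriminant D = b^2 - 4ac = (-0.348)^2 - 4*(-0.081)*1 = 0.121104 - (-0.324) = 0.445104.
D >= 0, so the roots are real: z = (-b +/- sqrt(D)) / (2a) = (0.348 +/- 0.667161) / (-0.162).
  z_1 = (0.348 + 0.667161) / (-0.162) = -6.2664,   |z_1| = 6.2664.
  z_2 = (0.348 - 0.667161) / (-0.162) = 1.9701,   |z_2| = 1.9701.
Moduli of all roots: 6.2664, 1.9701.
All moduli strictly greater than 1? Yes.
Verdict: Stationary.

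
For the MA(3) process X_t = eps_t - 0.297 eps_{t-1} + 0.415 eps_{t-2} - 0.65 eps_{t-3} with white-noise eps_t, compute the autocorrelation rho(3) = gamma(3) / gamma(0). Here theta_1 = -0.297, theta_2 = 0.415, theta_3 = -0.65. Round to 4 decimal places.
\rho(3) = -0.3862

For an MA(q) process with theta_0 = 1, the autocovariance is
  gamma(k) = sigma^2 * sum_{i=0..q-k} theta_i * theta_{i+k},
and rho(k) = gamma(k) / gamma(0). Sigma^2 cancels.
  numerator   = (1)*(-0.65) = -0.65.
  denominator = (1)^2 + (-0.297)^2 + (0.415)^2 + (-0.65)^2 = 1.682934.
  rho(3) = -0.65 / 1.682934 = -0.3862.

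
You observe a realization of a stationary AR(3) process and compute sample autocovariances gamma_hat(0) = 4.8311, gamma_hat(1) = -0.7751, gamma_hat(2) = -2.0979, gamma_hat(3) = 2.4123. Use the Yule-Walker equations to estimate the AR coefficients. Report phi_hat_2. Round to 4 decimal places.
\hat\phi_{2} = -0.3720

The Yule-Walker equations for an AR(p) process read, in matrix form,
  Gamma_p phi = r_p,   with   (Gamma_p)_{ij} = gamma(|i - j|),
                       (r_p)_i = gamma(i),   i,j = 1..p.
Substitute the sample gammas (Toeplitz matrix and right-hand side of size 3):
  Gamma_p = [[4.8311, -0.7751, -2.0979], [-0.7751, 4.8311, -0.7751], [-2.0979, -0.7751, 4.8311]]
  r_p     = [-0.7751, -2.0979, 2.4123]
Written out (R1..R3):
  (R1) 4.8311 phi_1 - 0.7751 phi_2 - 2.0979 phi_3 = -0.7751
  (R2) -0.7751 phi_1 + 4.8311 phi_2 - 0.7751 phi_3 = -2.0979
  (R3) -2.0979 phi_1 - 0.7751 phi_2 + 4.8311 phi_3 = 2.4123
Gaussian elimination:
  R2 <- R2 - (-0.7751/4.8311) R1 = R2 - (-0.16044) R1:  4.706743 phi_2 - 1.111686 phi_3 = -2.222257
  R3 <- R3 - (-2.0979/4.8311) R1 = R3 - (-0.434249) R1:  -1.111686 phi_2 + 3.920089 phi_3 = 2.075714
  R3 <- R3 - (-1.111686/4.706743) R2 = R3 - (-0.23619) R2:  3.65752 phi_3 = 1.550839
Back-substitution:
  phi_hat_3 = 1.550839 / 3.65752 = 0.424014
  phi_hat_2 = (-2.222257 - (-1.111686)(0.424014)) / 4.706743 = -0.371995
  phi_hat_1 = (-0.7751 - (-0.7751)(-0.371995) - (-2.0979)(0.424014)) / 4.8311 = -0.035995
So phi_hat = [-0.0360, -0.3720, 0.4240].
Therefore phi_hat_2 = -0.3720.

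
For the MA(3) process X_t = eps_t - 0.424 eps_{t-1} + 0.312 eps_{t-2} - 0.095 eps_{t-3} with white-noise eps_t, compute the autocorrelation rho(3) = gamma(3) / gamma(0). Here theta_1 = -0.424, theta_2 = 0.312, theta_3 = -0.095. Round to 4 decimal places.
\rho(3) = -0.0739

For an MA(q) process with theta_0 = 1, the autocovariance is
  gamma(k) = sigma^2 * sum_{i=0..q-k} theta_i * theta_{i+k},
and rho(k) = gamma(k) / gamma(0). Sigma^2 cancels.
  numerator   = (1)*(-0.095) = -0.095.
  denominator = (1)^2 + (-0.424)^2 + (0.312)^2 + (-0.095)^2 = 1.286145.
  rho(3) = -0.095 / 1.286145 = -0.0739.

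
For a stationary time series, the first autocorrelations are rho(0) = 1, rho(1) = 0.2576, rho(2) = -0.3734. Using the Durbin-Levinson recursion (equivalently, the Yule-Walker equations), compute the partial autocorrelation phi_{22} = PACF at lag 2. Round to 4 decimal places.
\phi_{22} = -0.4710

The PACF at lag k is phi_{kk}, the last component of the solution
to the Yule-Walker system G_k phi = r_k where
  (G_k)_{ij} = rho(|i - j|), (r_k)_i = rho(i), i,j = 1..k.
Equivalently, Durbin-Levinson gives phi_{kk} iteratively:
  phi_{11} = rho(1)
  phi_{kk} = [rho(k) - sum_{j=1..k-1} phi_{k-1,j} rho(k-j)]
            / [1 - sum_{j=1..k-1} phi_{k-1,j} rho(j)],
  phi_{k,j} = phi_{k-1,j} - phi_{kk} phi_{k-1,k-j},  j = 1..k-1.
Step k = 1:
  phi_11 = rho(1) = 0.2576.
Step k = 2:
  phi_22 = [rho(2) - phi_11 rho(1)] / [1 - phi_11 rho(1)] = [-0.3734 - (0.2576)(0.2576)] / [1 - (0.2576)(0.2576)]
         = -0.43975776 / 0.93364224 = -0.471.
Therefore phi_{22} = -0.4710.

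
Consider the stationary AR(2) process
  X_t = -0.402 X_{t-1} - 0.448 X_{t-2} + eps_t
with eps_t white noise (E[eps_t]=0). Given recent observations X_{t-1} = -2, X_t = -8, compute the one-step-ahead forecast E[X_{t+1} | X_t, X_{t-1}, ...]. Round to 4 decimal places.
E[X_{t+1} \mid \mathcal F_t] = 4.1120

For an AR(p) model X_t = c + sum_i phi_i X_{t-i} + eps_t, the
one-step-ahead conditional mean is
  E[X_{t+1} | X_t, ...] = c + sum_i phi_i X_{t+1-i}.
Substitute known values:
  E[X_{t+1} | ...] = (-0.402) * (-8) + (-0.448) * (-2)
                   = 4.1120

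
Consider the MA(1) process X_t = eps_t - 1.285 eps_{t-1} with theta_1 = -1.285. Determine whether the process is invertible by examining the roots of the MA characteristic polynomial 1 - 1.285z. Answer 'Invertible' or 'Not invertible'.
\text{Not invertible}

The MA(q) characteristic polynomial is P(z) = 1 - 1.285z.
Invertibility requires all roots to lie outside the unit circle, i.e. |z| > 1 for every root.
This is linear in z: 1 + (-1.285) z = 0  =>  z = -1/(-1.285) = 0.77821,  |z| = 0.77821.
Moduli of all roots: 0.7782.
All moduli strictly greater than 1? No.
Verdict: Not invertible.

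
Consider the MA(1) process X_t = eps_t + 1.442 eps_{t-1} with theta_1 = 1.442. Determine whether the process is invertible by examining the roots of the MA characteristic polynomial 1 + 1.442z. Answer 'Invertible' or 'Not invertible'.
\text{Not invertible}

The MA(q) characteristic polynomial is P(z) = 1 + 1.442z.
Invertibility requires all roots to lie outside the unit circle, i.e. |z| > 1 for every root.
This is linear in z: 1 + (1.442) z = 0  =>  z = -1/(1.442) = -0.693481,  |z| = 0.693481.
Moduli of all roots: 0.6935.
All moduli strictly greater than 1? No.
Verdict: Not invertible.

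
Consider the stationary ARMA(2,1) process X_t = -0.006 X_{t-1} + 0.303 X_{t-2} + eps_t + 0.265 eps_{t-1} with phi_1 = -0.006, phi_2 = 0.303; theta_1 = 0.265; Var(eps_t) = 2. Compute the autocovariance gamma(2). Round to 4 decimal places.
\gamma(2) = 0.7067

Multiply the model equation by X_{t-k} and take expectations. With theta_0 = psi_0 = 1 and psi_j the MA(infinity) weights, this gives
  gamma(k) - sum_i phi_i gamma(k-i) = c_k,
  c_k = sigma^2 * sum_{j=k..q} theta_j psi_{j-k}   (c_k = 0 for k > q),
using gamma(-m) = gamma(m).
psi-weights needed (psi_j = theta_j + sum_i phi_i psi_{j-i}):
  psi_1 = theta_1 + phi_1 = 0.265 + (-0.006) = 0.259
Right-hand sides:
  c_0 = sigma^2 (1 + theta_1 psi_1) = 2 * (1 + (0.265)(0.259)) = 2 * 1.068635 = 2.13727
  c_1 = sigma^2 theta_1 = 2 * (0.265) = 0.53
  c_2 = 0
Equations for k = 0, 1, 2 (AR order 2, c_2 = 0):
  (E0) gamma(0) = phi_1 gamma(1) + phi_2 gamma(2) + c_0
  (E1) gamma(1) = phi_1 gamma(0) + phi_2 gamma(1) + c_1
  (E2) gamma(2) = phi_1 gamma(1) + phi_2 gamma(0)
From (E1): gamma(1) = A gamma(0) + B with
  A = phi_1 / (1 - phi_2) = -0.006 / 0.697 = -0.008608,   B = c_1 / (1 - phi_2) = 0.53 / 0.697 = 0.760402.
Insert (E2) into (E0): gamma(0) (1 - phi_2^2) = phi_1 (1 + phi_2) gamma(1) + c_0.
  phi_1 (1 + phi_2) = (-0.006)(1.303) = -0.007818,   1 - phi_2^2 = 0.908191.
Replace gamma(1) by A gamma(0) + B and collect gamma(0):
  gamma(0) [0.908191 - (-0.007818)(-0.008608)] = (-0.007818)(0.760402) + 2.13727
  gamma(0) * 0.908124 = 2.131325
  gamma(0) = 2.131325 / 0.908124 = 2.346955.
  gamma(1) = A gamma(0) + B = (-0.008608)(2.346955) + (0.760402) = 0.740198.
  gamma(2) = phi_1 gamma(1) + phi_2 gamma(0) = (-0.006)(0.740198) + (0.303)(2.346955) = 0.706686.
Therefore gamma(2) = 0.7067 (to 4 decimal places).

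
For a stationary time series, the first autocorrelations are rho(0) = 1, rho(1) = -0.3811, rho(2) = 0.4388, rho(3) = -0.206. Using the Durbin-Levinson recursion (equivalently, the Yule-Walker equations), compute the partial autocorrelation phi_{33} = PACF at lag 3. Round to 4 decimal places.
\phi_{33} = 0.0460

The PACF at lag k is phi_{kk}, the last component of the solution
to the Yule-Walker system G_k phi = r_k where
  (G_k)_{ij} = rho(|i - j|), (r_k)_i = rho(i), i,j = 1..k.
Equivalently, Durbin-Levinson gives phi_{kk} iteratively:
  phi_{11} = rho(1)
  phi_{kk} = [rho(k) - sum_{j=1..k-1} phi_{k-1,j} rho(k-j)]
            / [1 - sum_{j=1..k-1} phi_{k-1,j} rho(j)],
  phi_{k,j} = phi_{k-1,j} - phi_{kk} phi_{k-1,k-j},  j = 1..k-1.
Step k = 1:
  phi_11 = rho(1) = -0.3811.
Step k = 2:
  phi_22 = [rho(2) - phi_11 rho(1)] / [1 - phi_11 rho(1)] = [0.4388 - (-0.3811)(-0.3811)] / [1 - (-0.3811)(-0.3811)]
         = 0.29356279 / 0.85476279 = 0.343444.
  Update: phi_21 = phi_11 - phi_22 phi_11 = -0.3811 - (0.343444)(-0.3811) = -0.250214.
Step k = 3:
  phi_33 = [rho(3) - phi_21 rho(2) - phi_22 rho(1)] / [1 - phi_21 rho(1) - phi_22 rho(2)]
    numerator   = -0.206 - (-0.250214)(0.4388) - (0.343444)(-0.3811) = 0.0346801
    denominator = 1 - (-0.250214)(-0.3811) - (0.343444)(0.4388) = 0.75394054
  phi_33 = 0.0346801 / 0.75394054 = 0.046.
Therefore phi_{33} = 0.0460.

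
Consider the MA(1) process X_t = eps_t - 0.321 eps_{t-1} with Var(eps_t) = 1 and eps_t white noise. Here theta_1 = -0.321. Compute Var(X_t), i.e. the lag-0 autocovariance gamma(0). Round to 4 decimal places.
\gamma(0) = 1.1030

For an MA(q) process X_t = eps_t + sum_i theta_i eps_{t-i} with
Var(eps_t) = sigma^2, the variance is
  gamma(0) = sigma^2 * (1 + sum_i theta_i^2).
  sum_i theta_i^2 = (-0.321)^2 = 0.103041.
  gamma(0) = 1 * (1 + 0.103041) = 1 * 1.103041 = 1.103041, which rounds to 1.1030.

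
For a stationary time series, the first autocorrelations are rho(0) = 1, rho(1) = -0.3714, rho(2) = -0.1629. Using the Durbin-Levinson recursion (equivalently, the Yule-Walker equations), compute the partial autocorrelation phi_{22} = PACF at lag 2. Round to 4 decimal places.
\phi_{22} = -0.3490

The PACF at lag k is phi_{kk}, the last component of the solution
to the Yule-Walker system G_k phi = r_k where
  (G_k)_{ij} = rho(|i - j|), (r_k)_i = rho(i), i,j = 1..k.
Equivalently, Durbin-Levinson gives phi_{kk} iteratively:
  phi_{11} = rho(1)
  phi_{kk} = [rho(k) - sum_{j=1..k-1} phi_{k-1,j} rho(k-j)]
            / [1 - sum_{j=1..k-1} phi_{k-1,j} rho(j)],
  phi_{k,j} = phi_{k-1,j} - phi_{kk} phi_{k-1,k-j},  j = 1..k-1.
Step k = 1:
  phi_11 = rho(1) = -0.3714.
Step k = 2:
  phi_22 = [rho(2) - phi_11 rho(1)] / [1 - phi_11 rho(1)] = [-0.1629 - (-0.3714)(-0.3714)] / [1 - (-0.3714)(-0.3714)]
         = -0.30083796 / 0.86206204 = -0.349.
Therefore phi_{22} = -0.3490.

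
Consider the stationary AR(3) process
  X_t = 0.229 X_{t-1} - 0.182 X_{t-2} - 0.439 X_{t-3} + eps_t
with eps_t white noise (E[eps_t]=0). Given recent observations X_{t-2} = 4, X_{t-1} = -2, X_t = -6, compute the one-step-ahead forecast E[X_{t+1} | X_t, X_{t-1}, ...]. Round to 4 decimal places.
E[X_{t+1} \mid \mathcal F_t] = -2.7660

For an AR(p) model X_t = c + sum_i phi_i X_{t-i} + eps_t, the
one-step-ahead conditional mean is
  E[X_{t+1} | X_t, ...] = c + sum_i phi_i X_{t+1-i}.
Substitute known values:
  E[X_{t+1} | ...] = (0.229) * (-6) + (-0.182) * (-2) + (-0.439) * (4)
                   = -2.7660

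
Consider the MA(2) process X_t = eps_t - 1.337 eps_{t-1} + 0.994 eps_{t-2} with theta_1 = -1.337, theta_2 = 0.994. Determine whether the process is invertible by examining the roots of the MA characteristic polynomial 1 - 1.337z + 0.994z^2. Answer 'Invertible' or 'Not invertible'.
\text{Invertible}

The MA(q) characteristic polynomial is P(z) = 1 - 1.337z + 0.994z^2.
Invertibility requires all roots to lie outside the unit circle, i.e. |z| > 1 for every root.
Set 1 + (-1.337) z + (0.994) z^2 = 0, i.e. a z^2 + b z + c = 0 with a = 0.994, b = -1.337, c = 1.
Discriminant D = b^2 - 4ac = (-1.337)^2 - 4*(0.994)*1 = 1.787569 - (3.976) = -2.188431.
D < 0, so the roots are the complex-conjugate pair z = (-b +/- i sqrt(-D)) / (2a) = 0.6725 +/- 0.7441i.
For a conjugate pair |z|^2 = z * conj(z) = (product of roots) = c/a = 1/(0.994) = 1.006036, so |z| = sqrt(1.006036) = 1.003 for both roots.
Moduli of all roots: 1.0030, 1.0030.
All moduli strictly greater than 1? Yes.
Verdict: Invertible.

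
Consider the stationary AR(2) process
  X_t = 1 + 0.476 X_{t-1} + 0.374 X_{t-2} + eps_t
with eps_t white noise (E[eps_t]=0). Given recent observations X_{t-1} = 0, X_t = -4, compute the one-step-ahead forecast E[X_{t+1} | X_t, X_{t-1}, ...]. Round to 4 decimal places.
E[X_{t+1} \mid \mathcal F_t] = -0.9040

For an AR(p) model X_t = c + sum_i phi_i X_{t-i} + eps_t, the
one-step-ahead conditional mean is
  E[X_{t+1} | X_t, ...] = c + sum_i phi_i X_{t+1-i}.
Substitute known values:
  E[X_{t+1} | ...] = 1 + (0.476) * (-4) + (0.374) * (0)
                   = -0.9040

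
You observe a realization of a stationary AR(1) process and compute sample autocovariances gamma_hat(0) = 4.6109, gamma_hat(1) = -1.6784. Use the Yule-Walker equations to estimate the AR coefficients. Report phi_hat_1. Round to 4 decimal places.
\hat\phi_{1} = -0.3640

The Yule-Walker equations for an AR(p) process read, in matrix form,
  Gamma_p phi = r_p,   with   (Gamma_p)_{ij} = gamma(|i - j|),
                       (r_p)_i = gamma(i),   i,j = 1..p.
Substitute the sample gammas (Toeplitz matrix and right-hand side of size 1):
  Gamma_p = [[4.6109]]
  r_p     = [-1.6784]
With p = 1 this is the single equation gamma(0) phi_1 = gamma(1):
  phi_hat_1 = gamma(1) / gamma(0) = -1.6784 / 4.6109 = -0.3640.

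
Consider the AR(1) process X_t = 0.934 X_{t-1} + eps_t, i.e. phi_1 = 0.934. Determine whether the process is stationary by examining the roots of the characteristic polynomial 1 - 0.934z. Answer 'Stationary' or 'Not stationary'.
\text{Stationary}

The AR(p) characteristic polynomial is P(z) = 1 - 0.934z.
Stationarity requires all roots to lie outside the unit circle, i.e. |z| > 1 for every root.
This is linear in z: 1 + (-0.934) z = 0  =>  z = -1/(-0.934) = 1.070664,  |z| = 1.070664.
Moduli of all roots: 1.0707.
All moduli strictly greater than 1? Yes.
Verdict: Stationary.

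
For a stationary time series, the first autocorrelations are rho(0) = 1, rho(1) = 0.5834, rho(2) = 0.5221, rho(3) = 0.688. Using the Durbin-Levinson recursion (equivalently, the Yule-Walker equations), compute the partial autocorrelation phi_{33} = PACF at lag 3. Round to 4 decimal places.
\phi_{33} = 0.5030

The PACF at lag k is phi_{kk}, the last component of the solution
to the Yule-Walker system G_k phi = r_k where
  (G_k)_{ij} = rho(|i - j|), (r_k)_i = rho(i), i,j = 1..k.
Equivalently, Durbin-Levinson gives phi_{kk} iteratively:
  phi_{11} = rho(1)
  phi_{kk} = [rho(k) - sum_{j=1..k-1} phi_{k-1,j} rho(k-j)]
            / [1 - sum_{j=1..k-1} phi_{k-1,j} rho(j)],
  phi_{k,j} = phi_{k-1,j} - phi_{kk} phi_{k-1,k-j},  j = 1..k-1.
Step k = 1:
  phi_11 = rho(1) = 0.5834.
Step k = 2:
  phi_22 = [rho(2) - phi_11 rho(1)] / [1 - phi_11 rho(1)] = [0.5221 - (0.5834)(0.5834)] / [1 - (0.5834)(0.5834)]
         = 0.18174444 / 0.65964444 = 0.275519.
  Update: phi_21 = phi_11 - phi_22 phi_11 = 0.5834 - (0.275519)(0.5834) = 0.422662.
Step k = 3:
  phi_33 = [rho(3) - phi_21 rho(2) - phi_22 rho(1)] / [1 - phi_21 rho(1) - phi_22 rho(2)]
    numerator   = 0.688 - (0.422662)(0.5221) - (0.275519)(0.5834) = 0.30659033
    denominator = 1 - (0.422662)(0.5834) - (0.275519)(0.5221) = 0.60957043
  phi_33 = 0.30659033 / 0.60957043 = 0.503.
Therefore phi_{33} = 0.5030.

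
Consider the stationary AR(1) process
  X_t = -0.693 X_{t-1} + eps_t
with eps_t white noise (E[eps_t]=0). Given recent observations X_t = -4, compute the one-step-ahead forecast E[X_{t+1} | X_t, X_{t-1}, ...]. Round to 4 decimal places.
E[X_{t+1} \mid \mathcal F_t] = 2.7720

For an AR(p) model X_t = c + sum_i phi_i X_{t-i} + eps_t, the
one-step-ahead conditional mean is
  E[X_{t+1} | X_t, ...] = c + sum_i phi_i X_{t+1-i}.
Substitute known values:
  E[X_{t+1} | ...] = (-0.693) * (-4)
                   = 2.7720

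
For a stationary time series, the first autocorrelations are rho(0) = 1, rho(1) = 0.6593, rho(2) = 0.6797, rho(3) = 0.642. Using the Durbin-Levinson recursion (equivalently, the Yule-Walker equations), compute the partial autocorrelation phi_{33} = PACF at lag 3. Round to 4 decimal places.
\phi_{33} = 0.2229

The PACF at lag k is phi_{kk}, the last component of the solution
to the Yule-Walker system G_k phi = r_k where
  (G_k)_{ij} = rho(|i - j|), (r_k)_i = rho(i), i,j = 1..k.
Equivalently, Durbin-Levinson gives phi_{kk} iteratively:
  phi_{11} = rho(1)
  phi_{kk} = [rho(k) - sum_{j=1..k-1} phi_{k-1,j} rho(k-j)]
            / [1 - sum_{j=1..k-1} phi_{k-1,j} rho(j)],
  phi_{k,j} = phi_{k-1,j} - phi_{kk} phi_{k-1,k-j},  j = 1..k-1.
Step k = 1:
  phi_11 = rho(1) = 0.6593.
Step k = 2:
  phi_22 = [rho(2) - phi_11 rho(1)] / [1 - phi_11 rho(1)] = [0.6797 - (0.6593)(0.6593)] / [1 - (0.6593)(0.6593)]
         = 0.24502351 / 0.56532351 = 0.433422.
  Update: phi_21 = phi_11 - phi_22 phi_11 = 0.6593 - (0.433422)(0.6593) = 0.373545.
Step k = 3:
  phi_33 = [rho(3) - phi_21 rho(2) - phi_22 rho(1)] / [1 - phi_21 rho(1) - phi_22 rho(2)]
    numerator   = 0.642 - (0.373545)(0.6797) - (0.433422)(0.6593) = 0.10234647
    denominator = 1 - (0.373545)(0.6593) - (0.433422)(0.6797) = 0.45912499
  phi_33 = 0.10234647 / 0.45912499 = 0.2229.
Therefore phi_{33} = 0.2229.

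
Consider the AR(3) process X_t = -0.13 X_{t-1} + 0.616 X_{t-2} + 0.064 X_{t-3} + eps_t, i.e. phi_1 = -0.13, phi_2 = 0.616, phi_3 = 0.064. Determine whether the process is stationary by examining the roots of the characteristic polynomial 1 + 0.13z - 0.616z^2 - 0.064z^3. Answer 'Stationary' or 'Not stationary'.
\text{Stationary}

The AR(p) characteristic polynomial is P(z) = 1 + 0.13z - 0.616z^2 - 0.064z^3.
Stationarity requires all roots to lie outside the unit circle, i.e. |z| > 1 for every root.
Degree 3: look for a simple real root z0 first, then factor out (1 - z/z0) and solve the remaining quadratic.
Testing z0 = -1.25: P(-1.25) = 1 + (0.13)(-1.25) + (-0.616)(-1.25)^2 + (-0.064)(-1.25)^3
  = 1 + (-0.1625) + (-0.9625) + (0.125) = 0.  So z_0 = -1.25 is a root, |z_0| = 1.25.
Divide out the factor (1 + 0.8 z) = (1 - z/z0) (since 1/z0 = -0.8):
  P(z) = (1 + 0.8 z)(1 + (-0.67) z + (-0.08) z^2)
  [check: z-coef -0.67 - (-0.8) = 0.13; z^2-coef -0.08 - (-0.8)(-0.67) = -0.616; z^3-coef -(-0.8)(-0.08) = -0.064.]
Remaining roots from the quadratic factor 1 + (-0.67) z + (-0.08) z^2:
  Set 1 + (-0.67) z + (-0.08) z^2 = 0, i.e. a z^2 + b z + c = 0 with a = -0.08, b = -0.67, c = 1.
  Discriminant D = b^2 - 4ac = (-0.67)^2 - 4*(-0.08)*1 = 0.4489 - (-0.32) = 0.7689.
  D >= 0, so the roots are real: z = (-b +/- sqrt(D)) / (2a) = (0.67 +/- 0.876869) / (-0.16).
    z_1 = (0.67 + 0.876869) / (-0.16) = -9.6679,   |z_1| = 9.6679.
    z_2 = (0.67 - 0.876869) / (-0.16) = 1.2929,   |z_2| = 1.2929.
Moduli of all roots: 1.2500, 9.6679, 1.2929.
All moduli strictly greater than 1? Yes.
Verdict: Stationary.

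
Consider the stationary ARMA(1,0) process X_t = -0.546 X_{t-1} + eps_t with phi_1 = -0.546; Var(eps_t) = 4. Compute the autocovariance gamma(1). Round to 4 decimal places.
\gamma(1) = -3.1116

Multiply the model equation by X_{t-k} and take expectations. With theta_0 = psi_0 = 1 and psi_j the MA(infinity) weights, this gives
  gamma(k) - sum_i phi_i gamma(k-i) = c_k,
  c_k = sigma^2 * sum_{j=k..q} theta_j psi_{j-k}   (c_k = 0 for k > q),
using gamma(-m) = gamma(m).
Pure AR (q = 0): c_0 = sigma^2 = 4, c_k = 0 for k >= 1.
Equations for k = 0 and k = 1 (AR order 1):
  gamma(0) = phi_1 gamma(1) + c_0
  gamma(1) = phi_1 gamma(0) + c_1
Substituting the second into the first: gamma(0) (1 - phi_1^2) = c_0 + phi_1 c_1, so
  gamma(0) = c_0 / (1 - phi_1^2) = 4 / (1 - (-0.546)^2) = 4 / 0.701884 = 5.698947.
  gamma(1) = phi_1 gamma(0) = (-0.546)(5.698947) = -3.111625.
Therefore gamma(1) = -3.1116 (to 4 decimal places).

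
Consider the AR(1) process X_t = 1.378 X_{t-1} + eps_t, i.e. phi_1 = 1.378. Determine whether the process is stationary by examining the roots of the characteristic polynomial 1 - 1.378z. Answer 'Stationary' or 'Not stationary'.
\text{Not stationary}

The AR(p) characteristic polynomial is P(z) = 1 - 1.378z.
Stationarity requires all roots to lie outside the unit circle, i.e. |z| > 1 for every root.
This is linear in z: 1 + (-1.378) z = 0  =>  z = -1/(-1.378) = 0.725689,  |z| = 0.725689.
Moduli of all roots: 0.7257.
All moduli strictly greater than 1? No.
Verdict: Not stationary.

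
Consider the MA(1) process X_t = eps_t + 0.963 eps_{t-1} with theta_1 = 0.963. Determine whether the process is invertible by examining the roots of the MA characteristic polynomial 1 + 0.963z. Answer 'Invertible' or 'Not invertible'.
\text{Invertible}

The MA(q) characteristic polynomial is P(z) = 1 + 0.963z.
Invertibility requires all roots to lie outside the unit circle, i.e. |z| > 1 for every root.
This is linear in z: 1 + (0.963) z = 0  =>  z = -1/(0.963) = -1.038422,  |z| = 1.038422.
Moduli of all roots: 1.0384.
All moduli strictly greater than 1? Yes.
Verdict: Invertible.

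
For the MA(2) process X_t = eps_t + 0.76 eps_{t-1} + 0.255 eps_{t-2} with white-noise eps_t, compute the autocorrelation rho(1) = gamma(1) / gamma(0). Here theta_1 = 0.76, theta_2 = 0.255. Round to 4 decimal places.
\rho(1) = 0.5807

For an MA(q) process with theta_0 = 1, the autocovariance is
  gamma(k) = sigma^2 * sum_{i=0..q-k} theta_i * theta_{i+k},
and rho(k) = gamma(k) / gamma(0). Sigma^2 cancels.
  numerator   = (1)*(0.76) + (0.76)*(0.255) = 0.9538.
  denominator = (1)^2 + (0.76)^2 + (0.255)^2 = 1.642625.
  rho(1) = 0.9538 / 1.642625 = 0.5807.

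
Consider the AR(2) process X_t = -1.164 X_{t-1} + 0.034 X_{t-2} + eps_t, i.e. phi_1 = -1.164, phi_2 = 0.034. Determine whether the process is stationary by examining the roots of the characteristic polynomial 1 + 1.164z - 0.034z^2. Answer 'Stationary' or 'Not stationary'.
\text{Not stationary}

The AR(p) characteristic polynomial is P(z) = 1 + 1.164z - 0.034z^2.
Stationarity requires all roots to lie outside the unit circle, i.e. |z| > 1 for every root.
Set 1 + (1.164) z + (-0.034) z^2 = 0, i.e. a z^2 + b z + c = 0 with a = -0.034, b = 1.164, c = 1.
Discriminant D = b^2 - 4ac = (1.164)^2 - 4*(-0.034)*1 = 1.354896 - (-0.136) = 1.490896.
D >= 0, so the roots are real: z = (-b +/- sqrt(D)) / (2a) = (-1.164 +/- 1.221023) / (-0.068).
  z_1 = (-1.164 + 1.221023) / (-0.068) = -0.8386,   |z_1| = 0.8386.
  z_2 = (-1.164 - 1.221023) / (-0.068) = 35.0739,   |z_2| = 35.0739.
Moduli of all roots: 0.8386, 35.0739.
All moduli strictly greater than 1? No.
Verdict: Not stationary.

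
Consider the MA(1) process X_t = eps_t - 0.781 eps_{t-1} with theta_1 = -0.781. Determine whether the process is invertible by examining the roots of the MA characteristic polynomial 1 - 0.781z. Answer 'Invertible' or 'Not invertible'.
\text{Invertible}

The MA(q) characteristic polynomial is P(z) = 1 - 0.781z.
Invertibility requires all roots to lie outside the unit circle, i.e. |z| > 1 for every root.
This is linear in z: 1 + (-0.781) z = 0  =>  z = -1/(-0.781) = 1.28041,  |z| = 1.28041.
Moduli of all roots: 1.2804.
All moduli strictly greater than 1? Yes.
Verdict: Invertible.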